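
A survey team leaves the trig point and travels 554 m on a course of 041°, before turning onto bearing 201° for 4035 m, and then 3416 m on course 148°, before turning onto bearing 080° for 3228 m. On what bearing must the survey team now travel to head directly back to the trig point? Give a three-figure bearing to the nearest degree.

326°

Leg 1 (041°, 554 m): east 554 sin 41° = 363.46, north 554 cos 41° = 418.11
Leg 2 (201°, 4035 m): east 4035 sin 201° = -1446.01, north 4035 cos 201° = -3767.00
Leg 3 (148°, 3416 m): east 3416 sin 148° = 1810.20, north 3416 cos 148° = -2896.93
Leg 4 (080°, 3228 m): east 3228 sin 80° = 3178.96, north 3228 cos 80° = 560.54
Net displacement: 3906.61 east, -5685.28 north. Direction back to start is (-3906.61, 5685.28): bearing = atan2(-3906.61, 5685.28) mod 360° = 325.51° ≈ 326°.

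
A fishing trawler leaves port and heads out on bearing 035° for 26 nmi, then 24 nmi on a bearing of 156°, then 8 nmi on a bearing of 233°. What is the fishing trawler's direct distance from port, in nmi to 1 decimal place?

Leg 1 (035°, 26 nmi): east 26 sin 35° = 14.91, north 26 cos 35° = 21.30
Leg 2 (156°, 24 nmi): east 24 sin 156° = 9.76, north 24 cos 156° = -21.93
Leg 3 (233°, 8 nmi): east 8 sin 233° = -6.39, north 8 cos 233° = -4.81
Net: 18.29 east, -5.44 north. Distance = √((18.29)² + (-5.44)²) = 19.078 nmi.

19.1 nmi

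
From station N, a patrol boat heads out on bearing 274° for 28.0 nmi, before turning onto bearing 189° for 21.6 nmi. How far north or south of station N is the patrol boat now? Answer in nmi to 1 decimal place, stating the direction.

Leg 1 (274°, 28.0 nmi): east 28.0 sin 274° = -27.93, north 28.0 cos 274° = 1.95
Leg 2 (189°, 21.6 nmi): east 21.6 sin 189° = -3.38, north 21.6 cos 189° = -21.33
Net north component: -19.38 nmi.

19.4 nmi south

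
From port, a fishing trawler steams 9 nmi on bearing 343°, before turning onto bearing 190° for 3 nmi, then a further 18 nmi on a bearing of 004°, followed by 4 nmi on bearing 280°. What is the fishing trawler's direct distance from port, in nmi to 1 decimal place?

Leg 1 (343°, 9 nmi): east 9 sin 343° = -2.63, north 9 cos 343° = 8.61
Leg 2 (190°, 3 nmi): east 3 sin 190° = -0.52, north 3 cos 190° = -2.95
Leg 3 (004°, 18 nmi): east 18 sin 4° = 1.26, north 18 cos 4° = 17.96
Leg 4 (280°, 4 nmi): east 4 sin 280° = -3.94, north 4 cos 280° = 0.69
Net: -5.84 east, 24.30 north. Distance = √((-5.84)² + (24.30)²) = 24.994 nmi.

25.0 nmi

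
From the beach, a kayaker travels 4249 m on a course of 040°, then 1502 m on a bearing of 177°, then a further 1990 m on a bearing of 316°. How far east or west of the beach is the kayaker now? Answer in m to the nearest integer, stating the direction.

Leg 1 (040°, 4249 m): east 4249 sin 40° = 2731.20, north 4249 cos 40° = 3254.92
Leg 2 (177°, 1502 m): east 1502 sin 177° = 78.61, north 1502 cos 177° = -1499.94
Leg 3 (316°, 1990 m): east 1990 sin 316° = -1382.37, north 1990 cos 316° = 1431.49
Net east component: 1427.44 m.

1427 m east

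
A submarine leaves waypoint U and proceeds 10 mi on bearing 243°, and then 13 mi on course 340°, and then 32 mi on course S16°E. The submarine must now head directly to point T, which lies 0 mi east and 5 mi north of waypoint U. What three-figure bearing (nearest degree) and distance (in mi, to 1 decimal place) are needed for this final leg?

009°, 28.4 mi

Leg 1 (243°, 10 mi): east 10 sin 243° = -8.91, north 10 cos 243° = -4.54
Leg 2 (340°, 13 mi): east 13 sin 340° = -4.45, north 13 cos 340° = 12.22
Leg 3 (S16°E, 32 mi): east 32 sin 164° = 8.82, north 32 cos 164° = -30.76
Current position: (-4.54, -23.08). Target: (0, 5). Remaining: Δeast = 4.54, Δnorth = 28.08.
Bearing = atan2(4.54, 28.08) mod 360° = 9.17°; distance = √((4.54)² + (28.08)²) = 28.448 mi.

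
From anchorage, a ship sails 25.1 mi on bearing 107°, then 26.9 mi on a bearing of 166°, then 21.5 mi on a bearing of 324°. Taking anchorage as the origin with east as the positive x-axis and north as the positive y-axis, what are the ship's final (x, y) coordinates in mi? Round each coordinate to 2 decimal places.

Leg 1 (107°, 25.1 mi): east 25.1 sin 107° = 24.00, north 25.1 cos 107° = -7.34
Leg 2 (166°, 26.9 mi): east 26.9 sin 166° = 6.51, north 26.9 cos 166° = -26.10
Leg 3 (324°, 21.5 mi): east 21.5 sin 324° = -12.64, north 21.5 cos 324° = 17.39
Summing: 17.87 mi east, -16.05 mi north → (17.87, -16.05).

(17.87, -16.05)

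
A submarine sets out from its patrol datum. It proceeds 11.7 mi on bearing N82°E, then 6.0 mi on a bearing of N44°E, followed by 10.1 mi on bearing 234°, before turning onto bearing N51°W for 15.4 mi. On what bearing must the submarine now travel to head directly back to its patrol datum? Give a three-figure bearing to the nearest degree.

Leg 1 (N82°E, 11.7 mi): east 11.7 sin 82° = 11.59, north 11.7 cos 82° = 1.63
Leg 2 (N44°E, 6.0 mi): east 6.0 sin 44° = 4.17, north 6.0 cos 44° = 4.32
Leg 3 (234°, 10.1 mi): east 10.1 sin 234° = -8.17, north 10.1 cos 234° = -5.94
Leg 4 (N51°W, 15.4 mi): east 15.4 sin 309° = -11.97, north 15.4 cos 309° = 9.69
Net displacement: -4.39 east, 9.70 north. Direction back to start is (4.39, -9.70): bearing = atan2(4.39, -9.70) mod 360° = 155.67° ≈ 156°.

156°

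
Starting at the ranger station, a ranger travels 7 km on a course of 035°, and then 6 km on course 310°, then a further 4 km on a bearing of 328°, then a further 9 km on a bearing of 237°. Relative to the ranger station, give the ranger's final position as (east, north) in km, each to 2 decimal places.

Leg 1 (035°, 7 km): east 7 sin 35° = 4.02, north 7 cos 35° = 5.73
Leg 2 (310°, 6 km): east 6 sin 310° = -4.60, north 6 cos 310° = 3.86
Leg 3 (328°, 4 km): east 4 sin 328° = -2.12, north 4 cos 328° = 3.39
Leg 4 (237°, 9 km): east 9 sin 237° = -7.55, north 9 cos 237° = -4.90
Summing: -10.25 km east, 8.08 km north → (-10.25, 8.08).

(-10.25, 8.08)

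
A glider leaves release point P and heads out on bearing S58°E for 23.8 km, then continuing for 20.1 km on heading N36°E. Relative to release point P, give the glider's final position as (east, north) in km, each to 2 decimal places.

(32.00, 3.65)

Leg 1 (S58°E, 23.8 km): east 23.8 sin 122° = 20.18, north 23.8 cos 122° = -12.61
Leg 2 (N36°E, 20.1 km): east 20.1 sin 36° = 11.81, north 20.1 cos 36° = 16.26
Summing: 32.00 km east, 3.65 km north → (32.00, 3.65).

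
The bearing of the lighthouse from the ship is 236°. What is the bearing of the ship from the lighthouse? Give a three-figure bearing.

056°

Back-bearing = 236° − 180° = 056°.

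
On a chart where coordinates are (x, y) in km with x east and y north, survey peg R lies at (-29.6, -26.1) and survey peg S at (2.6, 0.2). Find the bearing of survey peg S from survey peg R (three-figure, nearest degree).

Δeast = 2.6 − -29.6 = 32.20; Δnorth = 0.2 − -26.1 = 26.30.
Bearing = atan2(Δeast, Δnorth) mod 360° = 50.76° ≈ 051°.

051°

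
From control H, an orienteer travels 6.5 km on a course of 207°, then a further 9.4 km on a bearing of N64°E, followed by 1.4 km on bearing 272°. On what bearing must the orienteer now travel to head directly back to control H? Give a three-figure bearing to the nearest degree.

292°

Leg 1 (207°, 6.5 km): east 6.5 sin 207° = -2.95, north 6.5 cos 207° = -5.79
Leg 2 (N64°E, 9.4 km): east 9.4 sin 64° = 8.45, north 9.4 cos 64° = 4.12
Leg 3 (272°, 1.4 km): east 1.4 sin 272° = -1.40, north 1.4 cos 272° = 0.05
Net displacement: 4.10 east, -1.62 north. Direction back to start is (-4.10, 1.62): bearing = atan2(-4.10, 1.62) mod 360° = 291.59° ≈ 292°.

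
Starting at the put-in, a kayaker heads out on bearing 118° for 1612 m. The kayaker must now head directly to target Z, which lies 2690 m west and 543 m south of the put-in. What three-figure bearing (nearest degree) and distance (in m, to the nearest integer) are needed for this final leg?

Leg 1 (118°, 1612 m): east 1612 sin 118° = 1423.31, north 1612 cos 118° = -756.79
Current position: (1423.31, -756.79). Target: (-2690, -543). Remaining: Δeast = -4113.31, Δnorth = 213.79.
Bearing = atan2(-4113.31, 213.79) mod 360° = 272.98°; distance = √((-4113.31)² + (213.79)²) = 4118.864 m.

273°, 4119 m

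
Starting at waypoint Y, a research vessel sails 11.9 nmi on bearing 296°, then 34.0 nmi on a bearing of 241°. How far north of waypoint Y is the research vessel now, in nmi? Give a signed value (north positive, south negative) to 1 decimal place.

-11.3 nmi

Leg 1 (296°, 11.9 nmi): east 11.9 sin 296° = -10.70, north 11.9 cos 296° = 5.22
Leg 2 (241°, 34.0 nmi): east 34.0 sin 241° = -29.74, north 34.0 cos 241° = -16.48
Net north component: -11.27 nmi.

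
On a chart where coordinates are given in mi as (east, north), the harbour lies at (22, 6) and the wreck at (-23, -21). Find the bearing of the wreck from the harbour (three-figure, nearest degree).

Δeast = -23 − 22 = -45.00; Δnorth = -21 − 6 = -27.00.
Bearing = atan2(Δeast, Δnorth) mod 360° = 239.04° ≈ 239°.

239°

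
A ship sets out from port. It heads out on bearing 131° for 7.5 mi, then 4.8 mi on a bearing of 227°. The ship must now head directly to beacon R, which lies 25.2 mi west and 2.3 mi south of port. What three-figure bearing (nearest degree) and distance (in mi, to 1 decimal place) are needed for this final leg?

282°, 28.0 mi

Leg 1 (131°, 7.5 mi): east 7.5 sin 131° = 5.66, north 7.5 cos 131° = -4.92
Leg 2 (227°, 4.8 mi): east 4.8 sin 227° = -3.51, north 4.8 cos 227° = -3.27
Current position: (2.15, -8.19). Target: (-25.2, -2.3). Remaining: Δeast = -27.35, Δnorth = 5.89.
Bearing = atan2(-27.35, 5.89) mod 360° = 282.16°; distance = √((-27.35)² + (5.89)²) = 27.978 mi.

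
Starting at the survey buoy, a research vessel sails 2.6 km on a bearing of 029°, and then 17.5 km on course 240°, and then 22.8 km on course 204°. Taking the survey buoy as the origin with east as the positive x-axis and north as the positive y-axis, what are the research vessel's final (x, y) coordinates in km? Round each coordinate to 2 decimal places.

(-23.17, -27.30)

Leg 1 (029°, 2.6 km): east 2.6 sin 29° = 1.26, north 2.6 cos 29° = 2.27
Leg 2 (240°, 17.5 km): east 17.5 sin 240° = -15.16, north 17.5 cos 240° = -8.75
Leg 3 (204°, 22.8 km): east 22.8 sin 204° = -9.27, north 22.8 cos 204° = -20.83
Summing: -23.17 km east, -27.30 km north → (-23.17, -27.30).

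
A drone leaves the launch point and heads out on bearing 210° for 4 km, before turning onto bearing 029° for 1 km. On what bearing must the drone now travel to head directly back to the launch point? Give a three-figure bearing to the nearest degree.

030°

Leg 1 (210°, 4 km): east 4 sin 210° = -2.00, north 4 cos 210° = -3.46
Leg 2 (029°, 1 km): east 1 sin 29° = 0.48, north 1 cos 29° = 0.87
Net displacement: -1.52 east, -2.59 north. Direction back to start is (1.52, 2.59): bearing = atan2(1.52, 2.59) mod 360° = 30.33° ≈ 030°.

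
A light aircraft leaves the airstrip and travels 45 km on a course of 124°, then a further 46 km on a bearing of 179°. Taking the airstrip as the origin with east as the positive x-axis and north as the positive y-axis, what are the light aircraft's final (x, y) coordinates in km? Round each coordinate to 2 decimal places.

Leg 1 (124°, 45 km): east 45 sin 124° = 37.31, north 45 cos 124° = -25.16
Leg 2 (179°, 46 km): east 46 sin 179° = 0.80, north 46 cos 179° = -45.99
Summing: 38.11 km east, -71.16 km north → (38.11, -71.16).

(38.11, -71.16)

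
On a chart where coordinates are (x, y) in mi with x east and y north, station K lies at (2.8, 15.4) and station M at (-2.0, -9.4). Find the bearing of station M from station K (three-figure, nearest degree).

191°

Δeast = -2.0 − 2.8 = -4.80; Δnorth = -9.4 − 15.4 = -24.80.
Bearing = atan2(Δeast, Δnorth) mod 360° = 190.95° ≈ 191°.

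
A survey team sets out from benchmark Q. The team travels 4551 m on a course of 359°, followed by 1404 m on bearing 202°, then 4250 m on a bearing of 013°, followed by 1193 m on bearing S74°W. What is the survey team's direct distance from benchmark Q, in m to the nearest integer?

Leg 1 (359°, 4551 m): east 4551 sin 359° = -79.43, north 4551 cos 359° = 4550.31
Leg 2 (202°, 1404 m): east 1404 sin 202° = -525.95, north 1404 cos 202° = -1301.77
Leg 3 (013°, 4250 m): east 4250 sin 13° = 956.04, north 4250 cos 13° = 4141.07
Leg 4 (S74°W, 1193 m): east 1193 sin 254° = -1146.79, north 1193 cos 254° = -328.84
Net: -796.12 east, 7060.78 north. Distance = √((-796.12)² + (7060.78)²) = 7105.518 m.

7106 m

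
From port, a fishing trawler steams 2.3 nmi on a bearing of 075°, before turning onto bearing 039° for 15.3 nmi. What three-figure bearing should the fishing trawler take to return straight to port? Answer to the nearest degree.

Leg 1 (075°, 2.3 nmi): east 2.3 sin 75° = 2.22, north 2.3 cos 75° = 0.60
Leg 2 (039°, 15.3 nmi): east 15.3 sin 39° = 9.63, north 15.3 cos 39° = 11.89
Net displacement: 11.85 east, 12.49 north. Direction back to start is (-11.85, -12.49): bearing = atan2(-11.85, -12.49) mod 360° = 223.50° ≈ 224°.

224°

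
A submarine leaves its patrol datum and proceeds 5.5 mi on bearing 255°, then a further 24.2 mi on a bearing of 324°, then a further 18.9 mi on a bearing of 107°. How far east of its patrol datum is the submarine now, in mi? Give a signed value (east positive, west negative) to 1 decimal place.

-1.5 mi

Leg 1 (255°, 5.5 mi): east 5.5 sin 255° = -5.31, north 5.5 cos 255° = -1.42
Leg 2 (324°, 24.2 mi): east 24.2 sin 324° = -14.22, north 24.2 cos 324° = 19.58
Leg 3 (107°, 18.9 mi): east 18.9 sin 107° = 18.07, north 18.9 cos 107° = -5.53
Net east component: -1.46 mi.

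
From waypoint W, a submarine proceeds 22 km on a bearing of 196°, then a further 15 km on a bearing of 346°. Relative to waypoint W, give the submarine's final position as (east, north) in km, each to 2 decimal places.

(-9.69, -6.59)

Leg 1 (196°, 22 km): east 22 sin 196° = -6.06, north 22 cos 196° = -21.15
Leg 2 (346°, 15 km): east 15 sin 346° = -3.63, north 15 cos 346° = 14.55
Summing: -9.69 km east, -6.59 km north → (-9.69, -6.59).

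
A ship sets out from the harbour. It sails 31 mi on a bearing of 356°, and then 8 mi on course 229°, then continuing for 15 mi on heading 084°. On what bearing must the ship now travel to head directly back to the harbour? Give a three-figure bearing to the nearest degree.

Leg 1 (356°, 31 mi): east 31 sin 356° = -2.16, north 31 cos 356° = 30.92
Leg 2 (229°, 8 mi): east 8 sin 229° = -6.04, north 8 cos 229° = -5.25
Leg 3 (084°, 15 mi): east 15 sin 84° = 14.92, north 15 cos 84° = 1.57
Net displacement: 6.72 east, 27.24 north. Direction back to start is (-6.72, -27.24): bearing = atan2(-6.72, -27.24) mod 360° = 193.85° ≈ 194°.

194°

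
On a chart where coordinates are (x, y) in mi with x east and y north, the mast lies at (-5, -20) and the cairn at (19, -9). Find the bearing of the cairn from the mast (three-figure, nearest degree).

065°

Δeast = 19 − -5 = 24.00; Δnorth = -9 − -20 = 11.00.
Bearing = atan2(Δeast, Δnorth) mod 360° = 65.38° ≈ 065°.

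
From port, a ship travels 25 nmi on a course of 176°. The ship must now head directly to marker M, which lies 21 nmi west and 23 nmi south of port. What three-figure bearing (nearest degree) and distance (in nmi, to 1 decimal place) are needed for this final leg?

275°, 22.8 nmi

Leg 1 (176°, 25 nmi): east 25 sin 176° = 1.74, north 25 cos 176° = -24.94
Current position: (1.74, -24.94). Target: (-21, -23). Remaining: Δeast = -22.74, Δnorth = 1.94.
Bearing = atan2(-22.74, 1.94) mod 360° = 274.87°; distance = √((-22.74)² + (1.94)²) = 22.826 nmi.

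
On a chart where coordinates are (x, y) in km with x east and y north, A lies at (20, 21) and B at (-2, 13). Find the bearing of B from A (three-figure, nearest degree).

250°

Δeast = -2 − 20 = -22.00; Δnorth = 13 − 21 = -8.00.
Bearing = atan2(Δeast, Δnorth) mod 360° = 250.02° ≈ 250°.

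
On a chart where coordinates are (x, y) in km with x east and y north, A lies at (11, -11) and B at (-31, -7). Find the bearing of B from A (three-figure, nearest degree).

275°

Δeast = -31 − 11 = -42.00; Δnorth = -7 − -11 = 4.00.
Bearing = atan2(Δeast, Δnorth) mod 360° = 275.44° ≈ 275°.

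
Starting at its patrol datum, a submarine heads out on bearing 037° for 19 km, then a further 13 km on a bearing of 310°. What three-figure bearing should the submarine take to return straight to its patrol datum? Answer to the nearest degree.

Leg 1 (037°, 19 km): east 19 sin 37° = 11.43, north 19 cos 37° = 15.17
Leg 2 (310°, 13 km): east 13 sin 310° = -9.96, north 13 cos 310° = 8.36
Net displacement: 1.48 east, 23.53 north. Direction back to start is (-1.48, -23.53): bearing = atan2(-1.48, -23.53) mod 360° = 183.59° ≈ 184°.

184°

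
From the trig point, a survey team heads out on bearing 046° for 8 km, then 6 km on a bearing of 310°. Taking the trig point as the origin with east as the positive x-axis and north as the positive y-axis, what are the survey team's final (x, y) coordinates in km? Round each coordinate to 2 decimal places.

(1.16, 9.41)

Leg 1 (046°, 8 km): east 8 sin 46° = 5.75, north 8 cos 46° = 5.56
Leg 2 (310°, 6 km): east 6 sin 310° = -4.60, north 6 cos 310° = 3.86
Summing: 1.16 km east, 9.41 km north → (1.16, 9.41).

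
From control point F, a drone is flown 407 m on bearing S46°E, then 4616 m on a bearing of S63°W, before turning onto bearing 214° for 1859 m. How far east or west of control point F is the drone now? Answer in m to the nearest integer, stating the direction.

4860 m west

Leg 1 (S46°E, 407 m): east 407 sin 134° = 292.77, north 407 cos 134° = -282.73
Leg 2 (S63°W, 4616 m): east 4616 sin 243° = -4112.89, north 4616 cos 243° = -2095.62
Leg 3 (214°, 1859 m): east 1859 sin 214° = -1039.54, north 1859 cos 214° = -1541.18
Net east component: -4859.65 m.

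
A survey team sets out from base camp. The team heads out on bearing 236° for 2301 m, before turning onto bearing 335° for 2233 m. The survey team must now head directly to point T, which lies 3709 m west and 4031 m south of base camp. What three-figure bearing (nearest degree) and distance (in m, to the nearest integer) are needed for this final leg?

190°, 4845 m

Leg 1 (236°, 2301 m): east 2301 sin 236° = -1907.62, north 2301 cos 236° = -1286.70
Leg 2 (335°, 2233 m): east 2233 sin 335° = -943.71, north 2233 cos 335° = 2023.79
Current position: (-2851.32, 737.08). Target: (-3709, -4031). Remaining: Δeast = -857.68, Δnorth = -4768.08.
Bearing = atan2(-857.68, -4768.08) mod 360° = 190.20°; distance = √((-857.68)² + (-4768.08)²) = 4844.607 m.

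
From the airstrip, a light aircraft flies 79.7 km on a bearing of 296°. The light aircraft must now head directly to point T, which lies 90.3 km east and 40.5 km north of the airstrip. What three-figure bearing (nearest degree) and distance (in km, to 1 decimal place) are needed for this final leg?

Leg 1 (296°, 79.7 km): east 79.7 sin 296° = -71.63, north 79.7 cos 296° = 34.94
Current position: (-71.63, 34.94). Target: (90.3, 40.5). Remaining: Δeast = 161.93, Δnorth = 5.56.
Bearing = atan2(161.93, 5.56) mod 360° = 88.03°; distance = √((161.93)² + (5.56)²) = 162.029 km.

088°, 162.0 km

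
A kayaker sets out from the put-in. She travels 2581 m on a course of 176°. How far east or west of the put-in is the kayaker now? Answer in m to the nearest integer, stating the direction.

180 m east

Leg 1 (176°, 2581 m): east 2581 sin 176° = 180.04, north 2581 cos 176° = -2574.71
Net east component: 180.04 m.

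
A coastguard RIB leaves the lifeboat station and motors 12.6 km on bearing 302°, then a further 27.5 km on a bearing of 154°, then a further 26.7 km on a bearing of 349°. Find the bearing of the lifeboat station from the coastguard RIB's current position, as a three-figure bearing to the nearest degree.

Leg 1 (302°, 12.6 km): east 12.6 sin 302° = -10.69, north 12.6 cos 302° = 6.68
Leg 2 (154°, 27.5 km): east 27.5 sin 154° = 12.06, north 27.5 cos 154° = -24.72
Leg 3 (349°, 26.7 km): east 26.7 sin 349° = -5.09, north 26.7 cos 349° = 26.21
Net displacement: -3.72 east, 8.17 north. Direction back to start is (3.72, -8.17): bearing = atan2(3.72, -8.17) mod 360° = 155.49° ≈ 155°.

155°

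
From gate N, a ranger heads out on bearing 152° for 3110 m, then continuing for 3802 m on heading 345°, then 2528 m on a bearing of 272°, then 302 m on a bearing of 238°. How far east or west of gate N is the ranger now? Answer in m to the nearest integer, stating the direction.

Leg 1 (152°, 3110 m): east 3110 sin 152° = 1460.06, north 3110 cos 152° = -2745.97
Leg 2 (345°, 3802 m): east 3802 sin 345° = -984.03, north 3802 cos 345° = 3672.45
Leg 3 (272°, 2528 m): east 2528 sin 272° = -2526.46, north 2528 cos 272° = 88.23
Leg 4 (238°, 302 m): east 302 sin 238° = -256.11, north 302 cos 238° = -160.04
Net east component: -2306.54 m.

2307 m west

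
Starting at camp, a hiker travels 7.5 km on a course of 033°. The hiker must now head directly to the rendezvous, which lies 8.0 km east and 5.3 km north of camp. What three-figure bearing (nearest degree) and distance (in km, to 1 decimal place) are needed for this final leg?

104°, 4.0 km

Leg 1 (033°, 7.5 km): east 7.5 sin 33° = 4.08, north 7.5 cos 33° = 6.29
Current position: (4.08, 6.29). Target: (8.0, 5.3). Remaining: Δeast = 3.92, Δnorth = -0.99.
Bearing = atan2(3.92, -0.99) mod 360° = 104.19°; distance = √((3.92)² + (-0.99)²) = 4.038 km.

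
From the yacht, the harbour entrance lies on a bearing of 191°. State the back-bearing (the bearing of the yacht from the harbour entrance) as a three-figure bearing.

Back-bearing = 191° − 180° = 011°.

011°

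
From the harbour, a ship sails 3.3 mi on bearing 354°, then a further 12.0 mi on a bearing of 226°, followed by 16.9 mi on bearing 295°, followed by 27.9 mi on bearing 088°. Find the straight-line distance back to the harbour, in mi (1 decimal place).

Leg 1 (354°, 3.3 mi): east 3.3 sin 354° = -0.34, north 3.3 cos 354° = 3.28
Leg 2 (226°, 12.0 mi): east 12.0 sin 226° = -8.63, north 12.0 cos 226° = -8.34
Leg 3 (295°, 16.9 mi): east 16.9 sin 295° = -15.32, north 16.9 cos 295° = 7.14
Leg 4 (088°, 27.9 mi): east 27.9 sin 88° = 27.88, north 27.9 cos 88° = 0.97
Net: 3.59 east, 3.06 north. Distance = √((3.59)² + (3.06)²) = 4.718 mi.

4.7 mi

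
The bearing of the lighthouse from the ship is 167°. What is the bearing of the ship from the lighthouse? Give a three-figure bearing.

Back-bearing = 167° + 180° = 347°.

347°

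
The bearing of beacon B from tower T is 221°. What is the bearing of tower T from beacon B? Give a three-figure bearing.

041°

Back-bearing = 221° − 180° = 041°.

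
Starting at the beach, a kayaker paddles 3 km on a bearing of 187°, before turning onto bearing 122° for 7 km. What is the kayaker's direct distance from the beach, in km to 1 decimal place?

8.7 km

Leg 1 (187°, 3 km): east 3 sin 187° = -0.37, north 3 cos 187° = -2.98
Leg 2 (122°, 7 km): east 7 sin 122° = 5.94, north 7 cos 122° = -3.71
Net: 5.57 east, -6.69 north. Distance = √((5.57)² + (-6.69)²) = 8.703 km.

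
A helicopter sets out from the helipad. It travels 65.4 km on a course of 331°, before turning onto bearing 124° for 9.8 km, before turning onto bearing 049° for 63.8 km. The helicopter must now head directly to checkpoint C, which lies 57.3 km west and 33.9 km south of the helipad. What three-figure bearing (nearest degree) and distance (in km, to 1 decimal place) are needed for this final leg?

Leg 1 (331°, 65.4 km): east 65.4 sin 331° = -31.71, north 65.4 cos 331° = 57.20
Leg 2 (124°, 9.8 km): east 9.8 sin 124° = 8.12, north 9.8 cos 124° = -5.48
Leg 3 (049°, 63.8 km): east 63.8 sin 49° = 48.15, north 63.8 cos 49° = 41.86
Current position: (24.57, 93.58). Target: (-57.3, -33.9). Remaining: Δeast = -81.87, Δnorth = -127.48.
Bearing = atan2(-81.87, -127.48) mod 360° = 212.71°; distance = √((-81.87)² + (-127.48)²) = 151.502 km.

213°, 151.5 km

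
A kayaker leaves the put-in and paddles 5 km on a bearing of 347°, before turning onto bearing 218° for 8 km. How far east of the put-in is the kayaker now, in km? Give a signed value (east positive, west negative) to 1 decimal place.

-6.1 km

Leg 1 (347°, 5 km): east 5 sin 347° = -1.12, north 5 cos 347° = 4.87
Leg 2 (218°, 8 km): east 8 sin 218° = -4.93, north 8 cos 218° = -6.30
Net east component: -6.05 km.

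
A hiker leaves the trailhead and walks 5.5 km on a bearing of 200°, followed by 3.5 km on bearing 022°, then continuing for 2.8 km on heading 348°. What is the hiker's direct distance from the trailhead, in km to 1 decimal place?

Leg 1 (200°, 5.5 km): east 5.5 sin 200° = -1.88, north 5.5 cos 200° = -5.17
Leg 2 (022°, 3.5 km): east 3.5 sin 22° = 1.31, north 3.5 cos 22° = 3.25
Leg 3 (348°, 2.8 km): east 2.8 sin 348° = -0.58, north 2.8 cos 348° = 2.74
Net: -1.15 east, 0.82 north. Distance = √((-1.15)² + (0.82)²) = 1.412 km.

1.4 km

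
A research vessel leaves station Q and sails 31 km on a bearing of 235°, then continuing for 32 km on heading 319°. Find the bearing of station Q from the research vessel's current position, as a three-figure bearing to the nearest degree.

098°

Leg 1 (235°, 31 km): east 31 sin 235° = -25.39, north 31 cos 235° = -17.78
Leg 2 (319°, 32 km): east 32 sin 319° = -20.99, north 32 cos 319° = 24.15
Net displacement: -46.39 east, 6.37 north. Direction back to start is (46.39, -6.37): bearing = atan2(46.39, -6.37) mod 360° = 97.82° ≈ 098°.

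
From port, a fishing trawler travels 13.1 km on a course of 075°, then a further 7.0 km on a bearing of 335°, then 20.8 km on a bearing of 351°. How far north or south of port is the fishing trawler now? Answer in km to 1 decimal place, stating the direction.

Leg 1 (075°, 13.1 km): east 13.1 sin 75° = 12.65, north 13.1 cos 75° = 3.39
Leg 2 (335°, 7.0 km): east 7.0 sin 335° = -2.96, north 7.0 cos 335° = 6.34
Leg 3 (351°, 20.8 km): east 20.8 sin 351° = -3.25, north 20.8 cos 351° = 20.54
Net north component: 30.28 km.

30.3 km north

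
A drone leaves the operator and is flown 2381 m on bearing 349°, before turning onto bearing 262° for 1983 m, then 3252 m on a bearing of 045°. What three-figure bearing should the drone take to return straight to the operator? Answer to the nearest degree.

Leg 1 (349°, 2381 m): east 2381 sin 349° = -454.32, north 2381 cos 349° = 2337.25
Leg 2 (262°, 1983 m): east 1983 sin 262° = -1963.70, north 1983 cos 262° = -275.98
Leg 3 (045°, 3252 m): east 3252 sin 45° = 2299.51, north 3252 cos 45° = 2299.51
Net displacement: -118.51 east, 4360.79 north. Direction back to start is (118.51, -4360.79): bearing = atan2(118.51, -4360.79) mod 360° = 178.44° ≈ 178°.

178°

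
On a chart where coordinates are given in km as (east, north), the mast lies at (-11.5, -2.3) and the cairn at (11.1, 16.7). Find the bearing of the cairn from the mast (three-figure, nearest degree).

050°

Δeast = 11.1 − -11.5 = 22.60; Δnorth = 16.7 − -2.3 = 19.00.
Bearing = atan2(Δeast, Δnorth) mod 360° = 49.95° ≈ 050°.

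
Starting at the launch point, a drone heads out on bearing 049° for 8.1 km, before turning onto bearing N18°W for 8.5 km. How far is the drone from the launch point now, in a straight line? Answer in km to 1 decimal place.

Leg 1 (049°, 8.1 km): east 8.1 sin 49° = 6.11, north 8.1 cos 49° = 5.31
Leg 2 (N18°W, 8.5 km): east 8.5 sin 342° = -2.63, north 8.5 cos 342° = 8.08
Net: 3.49 east, 13.40 north. Distance = √((3.49)² + (13.40)²) = 13.844 km.

13.8 km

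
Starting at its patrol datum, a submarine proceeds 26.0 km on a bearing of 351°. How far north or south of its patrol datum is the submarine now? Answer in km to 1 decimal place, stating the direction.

25.7 km north

Leg 1 (351°, 26.0 km): east 26.0 sin 351° = -4.07, north 26.0 cos 351° = 25.68
Net north component: 25.68 km.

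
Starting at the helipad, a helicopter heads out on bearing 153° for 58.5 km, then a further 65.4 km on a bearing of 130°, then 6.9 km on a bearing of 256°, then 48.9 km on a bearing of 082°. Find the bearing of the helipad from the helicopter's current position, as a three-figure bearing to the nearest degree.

307°

Leg 1 (153°, 58.5 km): east 58.5 sin 153° = 26.56, north 58.5 cos 153° = -52.12
Leg 2 (130°, 65.4 km): east 65.4 sin 130° = 50.10, north 65.4 cos 130° = -42.04
Leg 3 (256°, 6.9 km): east 6.9 sin 256° = -6.70, north 6.9 cos 256° = -1.67
Leg 4 (082°, 48.9 km): east 48.9 sin 82° = 48.42, north 48.9 cos 82° = 6.81
Net displacement: 118.39 east, -89.03 north. Direction back to start is (-118.39, 89.03): bearing = atan2(-118.39, 89.03) mod 360° = 306.94° ≈ 307°.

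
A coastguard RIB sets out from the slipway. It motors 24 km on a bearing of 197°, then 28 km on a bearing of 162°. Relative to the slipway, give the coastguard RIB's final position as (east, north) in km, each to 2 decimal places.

(1.64, -49.58)

Leg 1 (197°, 24 km): east 24 sin 197° = -7.02, north 24 cos 197° = -22.95
Leg 2 (162°, 28 km): east 28 sin 162° = 8.65, north 28 cos 162° = -26.63
Summing: 1.64 km east, -49.58 km north → (1.64, -49.58).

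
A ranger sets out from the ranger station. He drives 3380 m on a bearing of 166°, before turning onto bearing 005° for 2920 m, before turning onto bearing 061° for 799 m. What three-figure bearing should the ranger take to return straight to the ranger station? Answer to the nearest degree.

269°

Leg 1 (166°, 3380 m): east 3380 sin 166° = 817.70, north 3380 cos 166° = -3279.60
Leg 2 (005°, 2920 m): east 2920 sin 5° = 254.49, north 2920 cos 5° = 2908.89
Leg 3 (061°, 799 m): east 799 sin 61° = 698.82, north 799 cos 61° = 387.36
Net displacement: 1771.01 east, 16.65 north. Direction back to start is (-1771.01, -16.65): bearing = atan2(-1771.01, -16.65) mod 360° = 269.46° ≈ 269°.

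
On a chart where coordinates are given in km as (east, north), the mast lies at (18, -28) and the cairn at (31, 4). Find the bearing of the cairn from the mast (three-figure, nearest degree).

022°

Δeast = 31 − 18 = 13.00; Δnorth = 4 − -28 = 32.00.
Bearing = atan2(Δeast, Δnorth) mod 360° = 22.11° ≈ 022°.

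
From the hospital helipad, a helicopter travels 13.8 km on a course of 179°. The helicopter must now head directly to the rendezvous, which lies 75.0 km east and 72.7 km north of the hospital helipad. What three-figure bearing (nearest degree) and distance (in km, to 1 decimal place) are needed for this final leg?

Leg 1 (179°, 13.8 km): east 13.8 sin 179° = 0.24, north 13.8 cos 179° = -13.80
Current position: (0.24, -13.80). Target: (75.0, 72.7). Remaining: Δeast = 74.76, Δnorth = 86.50.
Bearing = atan2(74.76, 86.50) mod 360° = 40.84°; distance = √((74.76)² + (86.50)²) = 114.328 km.

041°, 114.3 km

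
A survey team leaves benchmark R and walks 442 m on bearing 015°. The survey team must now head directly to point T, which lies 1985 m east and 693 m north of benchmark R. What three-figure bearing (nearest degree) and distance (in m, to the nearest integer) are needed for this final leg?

Leg 1 (015°, 442 m): east 442 sin 15° = 114.40, north 442 cos 15° = 426.94
Current position: (114.40, 426.94). Target: (1985, 693). Remaining: Δeast = 1870.60, Δnorth = 266.06.
Bearing = atan2(1870.60, 266.06) mod 360° = 81.90°; distance = √((1870.60)² + (266.06)²) = 1889.429 m.

082°, 1889 m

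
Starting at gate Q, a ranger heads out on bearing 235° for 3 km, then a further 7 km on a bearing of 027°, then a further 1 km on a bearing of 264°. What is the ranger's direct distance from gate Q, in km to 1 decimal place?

4.4 km

Leg 1 (235°, 3 km): east 3 sin 235° = -2.46, north 3 cos 235° = -1.72
Leg 2 (027°, 7 km): east 7 sin 27° = 3.18, north 7 cos 27° = 6.24
Leg 3 (264°, 1 km): east 1 sin 264° = -0.99, north 1 cos 264° = -0.10
Net: -0.27 east, 4.41 north. Distance = √((-0.27)² + (4.41)²) = 4.420 km.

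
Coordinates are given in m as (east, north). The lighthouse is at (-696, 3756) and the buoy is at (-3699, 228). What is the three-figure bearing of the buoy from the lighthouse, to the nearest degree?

Δeast = -3699 − -696 = -3003.00; Δnorth = 228 − 3756 = -3528.00.
Bearing = atan2(Δeast, Δnorth) mod 360° = 220.40° ≈ 220°.

220°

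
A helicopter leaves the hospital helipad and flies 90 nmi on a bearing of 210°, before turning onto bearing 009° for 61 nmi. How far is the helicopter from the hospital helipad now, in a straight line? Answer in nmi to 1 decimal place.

Leg 1 (210°, 90 nmi): east 90 sin 210° = -45.00, north 90 cos 210° = -77.94
Leg 2 (009°, 61 nmi): east 61 sin 9° = 9.54, north 61 cos 9° = 60.25
Net: -35.46 east, -17.69 north. Distance = √((-35.46)² + (-17.69)²) = 39.627 nmi.

39.6 nmi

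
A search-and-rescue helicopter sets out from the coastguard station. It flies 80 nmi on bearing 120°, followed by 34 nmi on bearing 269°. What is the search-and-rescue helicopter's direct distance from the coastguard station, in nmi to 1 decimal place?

Leg 1 (120°, 80 nmi): east 80 sin 120° = 69.28, north 80 cos 120° = -40.00
Leg 2 (269°, 34 nmi): east 34 sin 269° = -33.99, north 34 cos 269° = -0.59
Net: 35.29 east, -40.59 north. Distance = √((35.29)² + (-40.59)²) = 53.787 nmi.

53.8 nmi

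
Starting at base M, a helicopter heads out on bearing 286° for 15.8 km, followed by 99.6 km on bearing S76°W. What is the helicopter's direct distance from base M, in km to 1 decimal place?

113.6 km

Leg 1 (286°, 15.8 km): east 15.8 sin 286° = -15.19, north 15.8 cos 286° = 4.36
Leg 2 (S76°W, 99.6 km): east 99.6 sin 256° = -96.64, north 99.6 cos 256° = -24.10
Net: -111.83 east, -19.74 north. Distance = √((-111.83)² + (-19.74)²) = 113.558 km.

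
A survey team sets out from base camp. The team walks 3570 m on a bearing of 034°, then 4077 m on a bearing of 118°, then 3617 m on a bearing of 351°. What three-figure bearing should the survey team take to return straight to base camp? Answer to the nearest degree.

Leg 1 (034°, 3570 m): east 3570 sin 34° = 1996.32, north 3570 cos 34° = 2959.66
Leg 2 (118°, 4077 m): east 4077 sin 118° = 3599.78, north 4077 cos 118° = -1914.04
Leg 3 (351°, 3617 m): east 3617 sin 351° = -565.82, north 3617 cos 351° = 3572.47
Net displacement: 5030.27 east, 4618.10 north. Direction back to start is (-5030.27, -4618.10): bearing = atan2(-5030.27, -4618.10) mod 360° = 227.45° ≈ 227°.

227°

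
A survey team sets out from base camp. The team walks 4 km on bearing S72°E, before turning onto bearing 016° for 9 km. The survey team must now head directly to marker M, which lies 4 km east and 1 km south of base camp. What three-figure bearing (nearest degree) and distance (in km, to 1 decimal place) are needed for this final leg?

195°, 8.7 km

Leg 1 (S72°E, 4 km): east 4 sin 108° = 3.80, north 4 cos 108° = -1.24
Leg 2 (016°, 9 km): east 9 sin 16° = 2.48, north 9 cos 16° = 8.65
Current position: (6.28, 7.42). Target: (4, -1). Remaining: Δeast = -2.28, Δnorth = -8.42.
Bearing = atan2(-2.28, -8.42) mod 360° = 195.19°; distance = √((-2.28)² + (-8.42)²) = 8.720 km.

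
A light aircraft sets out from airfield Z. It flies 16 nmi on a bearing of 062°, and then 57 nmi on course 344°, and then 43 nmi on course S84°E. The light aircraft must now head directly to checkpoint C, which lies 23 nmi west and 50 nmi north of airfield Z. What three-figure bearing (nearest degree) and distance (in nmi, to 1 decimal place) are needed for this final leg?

Leg 1 (062°, 16 nmi): east 16 sin 62° = 14.13, north 16 cos 62° = 7.51
Leg 2 (344°, 57 nmi): east 57 sin 344° = -15.71, north 57 cos 344° = 54.79
Leg 3 (S84°E, 43 nmi): east 43 sin 96° = 42.76, north 43 cos 96° = -4.49
Current position: (41.18, 57.81). Target: (-23, 50). Remaining: Δeast = -64.18, Δnorth = -7.81.
Bearing = atan2(-64.18, -7.81) mod 360° = 263.06°; distance = √((-64.18)² + (-7.81)²) = 64.654 nmi.

263°, 64.7 nmi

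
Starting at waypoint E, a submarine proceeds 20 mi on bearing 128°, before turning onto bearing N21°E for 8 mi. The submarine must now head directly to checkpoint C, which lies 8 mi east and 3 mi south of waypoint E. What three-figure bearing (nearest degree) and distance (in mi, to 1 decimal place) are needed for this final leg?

Leg 1 (128°, 20 mi): east 20 sin 128° = 15.76, north 20 cos 128° = -12.31
Leg 2 (N21°E, 8 mi): east 8 sin 21° = 2.87, north 8 cos 21° = 7.47
Current position: (18.63, -4.84). Target: (8, -3). Remaining: Δeast = -10.63, Δnorth = 1.84.
Bearing = atan2(-10.63, 1.84) mod 360° = 279.85°; distance = √((-10.63)² + (1.84)²) = 10.786 mi.

280°, 10.8 mi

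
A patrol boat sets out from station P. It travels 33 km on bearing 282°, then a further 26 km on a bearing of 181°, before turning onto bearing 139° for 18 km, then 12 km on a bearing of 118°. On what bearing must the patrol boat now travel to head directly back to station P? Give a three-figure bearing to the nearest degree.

015°

Leg 1 (282°, 33 km): east 33 sin 282° = -32.28, north 33 cos 282° = 6.86
Leg 2 (181°, 26 km): east 26 sin 181° = -0.45, north 26 cos 181° = -26.00
Leg 3 (139°, 18 km): east 18 sin 139° = 11.81, north 18 cos 139° = -13.58
Leg 4 (118°, 12 km): east 12 sin 118° = 10.60, north 12 cos 118° = -5.63
Net displacement: -10.33 east, -38.35 north. Direction back to start is (10.33, 38.35): bearing = atan2(10.33, 38.35) mod 360° = 15.07° ≈ 015°.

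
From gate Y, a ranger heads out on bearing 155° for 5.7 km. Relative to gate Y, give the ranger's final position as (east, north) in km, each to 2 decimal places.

Leg 1 (155°, 5.7 km): east 5.7 sin 155° = 2.41, north 5.7 cos 155° = -5.17
Summing: 2.41 km east, -5.17 km north → (2.41, -5.17).

(2.41, -5.17)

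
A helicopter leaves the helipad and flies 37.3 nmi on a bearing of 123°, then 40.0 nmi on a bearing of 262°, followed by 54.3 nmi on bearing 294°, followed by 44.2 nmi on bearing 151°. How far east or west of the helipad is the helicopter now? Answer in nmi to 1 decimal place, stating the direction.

36.5 nmi west

Leg 1 (123°, 37.3 nmi): east 37.3 sin 123° = 31.28, north 37.3 cos 123° = -20.32
Leg 2 (262°, 40.0 nmi): east 40.0 sin 262° = -39.61, north 40.0 cos 262° = -5.57
Leg 3 (294°, 54.3 nmi): east 54.3 sin 294° = -49.61, north 54.3 cos 294° = 22.09
Leg 4 (151°, 44.2 nmi): east 44.2 sin 151° = 21.43, north 44.2 cos 151° = -38.66
Net east component: -36.51 nmi.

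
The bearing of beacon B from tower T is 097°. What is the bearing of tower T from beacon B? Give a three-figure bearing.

277°

Back-bearing = 097° + 180° = 277°.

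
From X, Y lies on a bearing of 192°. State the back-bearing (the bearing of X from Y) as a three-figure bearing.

Back-bearing = 192° − 180° = 012°.

012°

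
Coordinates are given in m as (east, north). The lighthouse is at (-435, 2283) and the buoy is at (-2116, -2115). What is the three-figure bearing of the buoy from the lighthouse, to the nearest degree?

Δeast = -2116 − -435 = -1681.00; Δnorth = -2115 − 2283 = -4398.00.
Bearing = atan2(Δeast, Δnorth) mod 360° = 200.92° ≈ 201°.

201°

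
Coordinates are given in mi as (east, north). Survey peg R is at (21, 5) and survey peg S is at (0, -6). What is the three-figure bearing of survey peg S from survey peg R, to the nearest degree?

242°

Δeast = 0 − 21 = -21.00; Δnorth = -6 − 5 = -11.00.
Bearing = atan2(Δeast, Δnorth) mod 360° = 242.35° ≈ 242°.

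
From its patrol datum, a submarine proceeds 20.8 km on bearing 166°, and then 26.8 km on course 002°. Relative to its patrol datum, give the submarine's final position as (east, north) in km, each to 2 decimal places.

Leg 1 (166°, 20.8 km): east 20.8 sin 166° = 5.03, north 20.8 cos 166° = -20.18
Leg 2 (002°, 26.8 km): east 26.8 sin 2° = 0.94, north 26.8 cos 2° = 26.78
Summing: 5.97 km east, 6.60 km north → (5.97, 6.60).

(5.97, 6.60)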